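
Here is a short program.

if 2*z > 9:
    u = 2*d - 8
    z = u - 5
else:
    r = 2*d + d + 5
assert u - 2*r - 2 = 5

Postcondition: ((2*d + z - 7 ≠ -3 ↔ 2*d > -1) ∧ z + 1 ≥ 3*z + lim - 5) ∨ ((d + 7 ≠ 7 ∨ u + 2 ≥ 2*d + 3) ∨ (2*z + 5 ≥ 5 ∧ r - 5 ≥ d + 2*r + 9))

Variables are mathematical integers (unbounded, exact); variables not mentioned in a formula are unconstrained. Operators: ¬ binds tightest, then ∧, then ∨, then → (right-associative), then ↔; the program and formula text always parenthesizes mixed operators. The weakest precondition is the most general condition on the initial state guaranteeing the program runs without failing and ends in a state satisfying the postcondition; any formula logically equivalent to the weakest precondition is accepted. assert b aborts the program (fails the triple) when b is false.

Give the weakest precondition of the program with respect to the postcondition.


Working backward. After the program, the postcondition ((2*d + z - 7 ≠ -3 ↔ 2*d > -1) ∧ z + 1 ≥ 3*z + lim - 5) ∨ ((d + 7 ≠ 7 ∨ u + 2 ≥ 2*d + 3) ∨ (2*z + 5 ≥ 5 ∧ r - 5 ≥ d + 2*r + 9)) must hold; in canonical form it is ((2*d + z ≠ 4 ↔ 2*d > -1) ∧ lim + 2*z ≤ 6) ∨ d ≠ 0 ∨ u ≥ 2*d + 1 ∨ (2*z ≥ 0 ∧ d + r ≤ -14).
Before assert u - 2*r - 2 = 5: u = 2*r + 7 ∧ (((2*d + z ≠ 4 ↔ 2*d > -1) ∧ lim + 2*z ≤ 6) ∨ d ≠ 0 ∨ u ≥ 2*d + 1 ∨ (2*z ≥ 0 ∧ d + r ≤ -14))
Then branch requires 2*d = 2*r + 15 ∧ (((4*d ≠ 17 ↔ 2*d > -1) ∧ 4*d + lim ≤ 32) ∨ d ≠ 0 ∨ (4*d ≥ 26 ∧ d + r ≤ -14)); else branch requires u = 6*d + 17 ∧ (((2*d + z ≠ 4 ↔ 2*d > -1) ∧ lim + 2*z ≤ 6) ∨ d ≠ 0 ∨ u ≥ 2*d + 1 ∨ (2*z ≥ 0 ∧ 4*d ≤ -19)).
Before the if: (2*z > 9 → (2*d = 2*r + 15 ∧ (((4*d ≠ 17 ↔ 2*d > -1) ∧ 4*d + lim ≤ 32) ∨ d ≠ 0 ∨ (4*d ≥ 26 ∧ d + r ≤ -14)))) ∧ ((¬(2*z > 9)) → (u = 6*d + 17 ∧ (((2*d + z ≠ 4 ↔ 2*d > -1) ∧ lim + 2*z ≤ 6) ∨ d ≠ 0 ∨ u ≥ 2*d + 1 ∨ (2*z ≥ 0 ∧ 4*d ≤ -19))))
Answer: WP = (2*z > 9 → (2*d = 2*r + 15 ∧ (((4*d ≠ 17 ↔ 2*d > -1) ∧ 4*d + lim ≤ 32) ∨ d ≠ 0 ∨ (4*d ≥ 26 ∧ d + r ≤ -14)))) ∧ ((¬(2*z > 9)) → (u = 6*d + 17 ∧ (((2*d + z ≠ 4 ↔ 2*d > -1) ∧ lim + 2*z ≤ 6) ∨ d ≠ 0 ∨ u ≥ 2*d + 1 ∨ (2*z ≥ 0 ∧ 4*d ≤ -19))))


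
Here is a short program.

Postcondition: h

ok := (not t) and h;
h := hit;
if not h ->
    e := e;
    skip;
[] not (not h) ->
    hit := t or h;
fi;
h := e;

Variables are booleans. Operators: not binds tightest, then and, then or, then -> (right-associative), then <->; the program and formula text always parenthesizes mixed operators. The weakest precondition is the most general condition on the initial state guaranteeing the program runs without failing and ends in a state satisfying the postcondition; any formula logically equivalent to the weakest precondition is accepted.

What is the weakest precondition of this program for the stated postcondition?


Working backward. After the program, h must hold.
Before h := e: e
Then branch requires e; else branch requires e.
Before the if: ((not h) -> e) and (h -> e)
Before h := hit: ((not hit) -> e) and (hit -> e)
Before ok := (not t) and h: ((not hit) -> e) and (hit -> e)
Answer: WP = ((not hit) -> e) and (hit -> e)


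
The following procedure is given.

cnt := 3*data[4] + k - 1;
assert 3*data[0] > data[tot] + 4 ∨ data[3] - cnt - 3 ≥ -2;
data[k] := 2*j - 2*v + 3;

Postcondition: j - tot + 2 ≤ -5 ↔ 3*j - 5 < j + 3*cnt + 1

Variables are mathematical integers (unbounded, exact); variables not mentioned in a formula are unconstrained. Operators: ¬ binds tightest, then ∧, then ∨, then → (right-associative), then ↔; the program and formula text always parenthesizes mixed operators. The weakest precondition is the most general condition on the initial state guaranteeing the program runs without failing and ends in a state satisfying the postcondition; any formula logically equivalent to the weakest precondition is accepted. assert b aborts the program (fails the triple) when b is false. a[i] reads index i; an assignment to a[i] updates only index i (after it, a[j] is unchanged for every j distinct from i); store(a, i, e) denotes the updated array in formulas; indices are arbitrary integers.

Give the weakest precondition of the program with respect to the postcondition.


Working backward. After the program, the postcondition j - tot + 2 ≤ -5 ↔ 3*j - 5 < j + 3*cnt + 1 must hold; in canonical form it is j ≤ tot - 7 ↔ 2*j < 3*cnt + 6.
Before data[k] := 2*j - 2*v + 3: j ≤ tot - 7 ↔ 2*j < 3*cnt + 6
Before assert 3*data[0] > data[tot] + 4 ∨ data[3] - cnt - 3 ≥ -2: (3*data[0] > data[tot] + 4 ∨ data[3] ≥ cnt + 1) ∧ (j ≤ tot - 7 ↔ 2*j < 3*cnt + 6)
Before cnt := 3*data[4] + k - 1: (3*data[0] > data[tot] + 4 ∨ data[3] ≥ 3*data[4] + k) ∧ (j ≤ tot - 7 ↔ 2*j < 9*data[4] + 3*k + 3)
Answer: WP = (3*data[0] > data[tot] + 4 ∨ data[3] ≥ 3*data[4] + k) ∧ (j ≤ tot - 7 ↔ 2*j < 9*data[4] + 3*k + 3)


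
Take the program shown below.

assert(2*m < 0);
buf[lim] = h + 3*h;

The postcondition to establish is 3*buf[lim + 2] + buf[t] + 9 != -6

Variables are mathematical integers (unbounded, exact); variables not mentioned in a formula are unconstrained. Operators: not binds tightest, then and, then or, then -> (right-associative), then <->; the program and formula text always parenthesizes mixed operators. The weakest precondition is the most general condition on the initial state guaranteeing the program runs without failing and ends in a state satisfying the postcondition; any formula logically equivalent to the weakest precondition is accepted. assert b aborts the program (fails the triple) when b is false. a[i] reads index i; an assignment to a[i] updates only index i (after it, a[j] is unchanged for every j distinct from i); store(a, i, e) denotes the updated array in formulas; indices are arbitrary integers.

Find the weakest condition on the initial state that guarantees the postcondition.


Working backward. After the program, the postcondition 3*buf[lim + 2] + buf[t] + 9 != -6 must hold; in canonical form it is 3*buf[lim + 2] + buf[t] != -15.
Before buf[lim] := h + 3*h: 3*store(buf, lim, 4*h)[lim + 2] + store(buf, lim, 4*h)[t] != -15
Before assert 2*m < 0: 2*m < 0 and 3*store(buf, lim, 4*h)[lim + 2] + store(buf, lim, 4*h)[t] != -15
Answer: WP = 2*m < 0 and 3*store(buf, lim, 4*h)[lim + 2] + store(buf, lim, 4*h)[t] != -15


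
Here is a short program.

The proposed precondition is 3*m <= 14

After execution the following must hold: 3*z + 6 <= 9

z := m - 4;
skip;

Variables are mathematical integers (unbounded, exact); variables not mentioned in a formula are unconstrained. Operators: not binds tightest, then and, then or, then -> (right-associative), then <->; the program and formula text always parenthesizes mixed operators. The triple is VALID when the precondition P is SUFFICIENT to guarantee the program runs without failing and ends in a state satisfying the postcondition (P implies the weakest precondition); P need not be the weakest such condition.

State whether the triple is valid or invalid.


Working backward. After the program, the postcondition 3*z + 6 <= 9 must hold; in canonical form it is 3*z <= 3.
Before skip: 3*z <= 3
Before z := m - 4: 3*m <= 15
The weakest precondition is 3*m <= 15.
Check whether 3*m <= 14 implies it.
Every state satisfying the precondition satisfies the weakest precondition: the implication holds.
Answer: valid


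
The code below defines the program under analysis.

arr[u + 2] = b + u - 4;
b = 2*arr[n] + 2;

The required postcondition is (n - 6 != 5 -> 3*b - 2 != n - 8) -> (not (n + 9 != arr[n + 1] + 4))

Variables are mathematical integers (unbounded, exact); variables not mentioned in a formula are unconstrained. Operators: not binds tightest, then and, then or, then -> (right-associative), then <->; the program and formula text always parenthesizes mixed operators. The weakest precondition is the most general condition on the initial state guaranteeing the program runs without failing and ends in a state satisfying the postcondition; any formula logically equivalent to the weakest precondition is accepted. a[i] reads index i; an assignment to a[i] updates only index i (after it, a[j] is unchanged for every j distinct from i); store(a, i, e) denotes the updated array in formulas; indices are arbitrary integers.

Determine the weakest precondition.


Working backward. After the program, the postcondition (n - 6 != 5 -> 3*b - 2 != n - 8) -> (not (n + 9 != arr[n + 1] + 4)) must hold; in canonical form it is (n != 11 -> 3*b != n - 6) -> (not (n != arr[n + 1] - 5)).
Before b := 2*arr[n] + 2: (n != 11 -> 6*arr[n] != n - 12) -> (not (n != arr[n + 1] - 5))
Before arr[u + 2] := b + u - 4: (n != 11 -> 6*store(arr, u + 2, b + u - 4)[n] != n - 12) -> (not (n != store(arr, u + 2, b + u - 4)[n + 1] - 5))
Answer: WP = (n != 11 -> 6*store(arr, u + 2, b + u - 4)[n] != n - 12) -> (not (n != store(arr, u + 2, b + u - 4)[n + 1] - 5))


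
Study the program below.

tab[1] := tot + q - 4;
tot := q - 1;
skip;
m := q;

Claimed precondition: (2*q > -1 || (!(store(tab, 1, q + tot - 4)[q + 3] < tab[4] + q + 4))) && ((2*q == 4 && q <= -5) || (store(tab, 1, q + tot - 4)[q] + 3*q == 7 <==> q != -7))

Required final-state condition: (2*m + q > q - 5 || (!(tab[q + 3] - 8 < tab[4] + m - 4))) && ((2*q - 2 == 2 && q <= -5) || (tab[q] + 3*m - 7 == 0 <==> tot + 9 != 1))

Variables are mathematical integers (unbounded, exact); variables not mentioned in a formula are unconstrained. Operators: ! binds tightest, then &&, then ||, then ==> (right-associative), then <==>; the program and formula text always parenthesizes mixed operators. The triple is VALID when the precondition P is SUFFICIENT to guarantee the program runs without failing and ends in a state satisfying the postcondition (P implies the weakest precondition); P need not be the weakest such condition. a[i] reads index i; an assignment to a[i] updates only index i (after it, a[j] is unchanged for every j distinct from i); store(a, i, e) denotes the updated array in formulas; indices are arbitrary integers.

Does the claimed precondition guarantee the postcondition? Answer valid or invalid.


Working backward. After the program, the postcondition (2*m + q > q - 5 || (!(tab[q + 3] - 8 < tab[4] + m - 4))) && ((2*q - 2 == 2 && q <= -5) || (tab[q] + 3*m - 7 == 0 <==> tot + 9 != 1)) must hold; in canonical form it is (2*m > -5 || (!(tab[q + 3] < tab[4] + m + 4))) && ((2*q == 4 && q <= -5) || (tab[q] + 3*m == 7 <==> tot != -8)).
Before m := q: (2*q > -5 || (!(tab[q + 3] < tab[4] + q + 4))) && ((2*q == 4 && q <= -5) || (tab[q] + 3*q == 7 <==> tot != -8))
Before skip: (2*q > -5 || (!(tab[q + 3] < tab[4] + q + 4))) && ((2*q == 4 && q <= -5) || (tab[q] + 3*q == 7 <==> tot != -8))
Before tot := q - 1: (2*q > -5 || (!(tab[q + 3] < tab[4] + q + 4))) && ((2*q == 4 && q <= -5) || (tab[q] + 3*q == 7 <==> q != -7))
Before tab[1] := tot + q - 4: (2*q > -5 || (!(store(tab, 1, q + tot - 4)[q + 3] < tab[4] + q + 4))) && ((2*q == 4 && q <= -5) || (store(tab, 1, q + tot - 4)[q] + 3*q == 7 <==> q != -7))
The weakest precondition is (2*q > -5 || (!(store(tab, 1, q + tot - 4)[q + 3] < tab[4] + q + 4))) && ((2*q == 4 && q <= -5) || (store(tab, 1, q + tot - 4)[q] + 3*q == 7 <==> q != -7)).
Check whether (2*q > -1 || (!(store(tab, 1, q + tot - 4)[q + 3] < tab[4] + q + 4))) && ((2*q == 4 && q <= -5) || (store(tab, 1, q + tot - 4)[q] + 3*q == 7 <==> q != -7)) implies it.
Every state satisfying the precondition satisfies the weakest precondition: the implication holds.
Answer: valid


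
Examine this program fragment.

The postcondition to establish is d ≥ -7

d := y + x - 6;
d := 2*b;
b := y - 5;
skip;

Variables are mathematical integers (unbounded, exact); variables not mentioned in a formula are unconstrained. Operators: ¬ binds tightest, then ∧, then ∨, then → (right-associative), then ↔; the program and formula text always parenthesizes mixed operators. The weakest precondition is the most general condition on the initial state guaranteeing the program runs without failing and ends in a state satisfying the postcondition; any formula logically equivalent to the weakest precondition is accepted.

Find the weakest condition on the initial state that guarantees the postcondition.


Working backward. After the program, d ≥ -7 must hold.
Before skip: d ≥ -7
Before b := y - 5: d ≥ -7
Before d := 2*b: 2*b ≥ -7
Before d := y + x - 6: 2*b ≥ -7
Answer: WP = 2*b ≥ -7


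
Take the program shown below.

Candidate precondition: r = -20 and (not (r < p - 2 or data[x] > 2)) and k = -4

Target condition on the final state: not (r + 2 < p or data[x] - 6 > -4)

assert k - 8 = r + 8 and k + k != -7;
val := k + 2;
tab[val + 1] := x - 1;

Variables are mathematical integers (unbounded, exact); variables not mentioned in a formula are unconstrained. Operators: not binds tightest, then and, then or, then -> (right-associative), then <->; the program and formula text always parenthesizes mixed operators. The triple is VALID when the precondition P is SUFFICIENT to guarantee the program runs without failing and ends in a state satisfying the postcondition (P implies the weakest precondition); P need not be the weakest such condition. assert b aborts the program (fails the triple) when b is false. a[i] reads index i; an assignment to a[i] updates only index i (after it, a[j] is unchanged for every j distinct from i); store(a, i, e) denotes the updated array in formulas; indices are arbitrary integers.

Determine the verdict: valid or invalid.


Working backward. After the program, the postcondition not (r + 2 < p or data[x] - 6 > -4) must hold; in canonical form it is not (r < p - 2 or data[x] > 2).
Before tab[val + 1] := x - 1: not (r < p - 2 or data[x] > 2)
Before val := k + 2: not (r < p - 2 or data[x] > 2)
Before assert k - 8 = r + 8 and k + k != -7: k = r + 16 and 2*k != -7 and (not (r < p - 2 or data[x] > 2))
The weakest precondition is k = r + 16 and 2*k != -7 and (not (r < p - 2 or data[x] > 2)).
Check whether r = -20 and (not (r < p - 2 or data[x] > 2)) and k = -4 implies it.
Every state satisfying the precondition satisfies the weakest precondition: the implication holds.
Answer: valid


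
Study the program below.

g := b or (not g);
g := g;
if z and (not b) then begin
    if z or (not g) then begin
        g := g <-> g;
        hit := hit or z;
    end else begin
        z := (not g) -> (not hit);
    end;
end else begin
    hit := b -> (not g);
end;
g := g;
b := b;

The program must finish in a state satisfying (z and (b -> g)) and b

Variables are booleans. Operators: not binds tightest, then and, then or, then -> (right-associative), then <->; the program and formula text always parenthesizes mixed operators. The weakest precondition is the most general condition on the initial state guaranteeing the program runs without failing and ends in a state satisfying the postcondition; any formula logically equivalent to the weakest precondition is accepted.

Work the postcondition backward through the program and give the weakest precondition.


Working backward. After the program, the postcondition (z and (b -> g)) and b must hold; in canonical form it is z and (b -> g) and b.
Before b := b: z and (b -> g) and b
Before g := g: z and (b -> g) and b
Then branch requires ((z or (not g)) -> (z and b)) and ((not (z or (not g))) -> (((not g) -> (not hit)) and (b -> g) and b)); else branch requires z and (b -> g) and b.
Before the if: ((z and (not b)) -> (((z or (not g)) -> (z and b)) and ((not (z or (not g))) -> (((not g) -> (not hit)) and (b -> g) and b)))) and ((not (z and (not b))) -> (z and (b -> g) and b))
Before g := g: ((z and (not b)) -> (((z or (not g)) -> (z and b)) and ((not (z or (not g))) -> (((not g) -> (not hit)) and (b -> g) and b)))) and ((not (z and (not b))) -> (z and (b -> g) and b))
Before g := b or (not g): ((z and (not b)) -> (((z or (not (b or (not g)))) -> (z and b)) and ((not (z or (not (b or (not g))))) -> (((not (b or (not g))) -> (not hit)) and (b -> (b or (not g))) and b)))) and ((not (z and (not b))) -> (z and (b -> (b or (not g))) and b))
Answer: WP = ((z and (not b)) -> (((z or (not (b or (not g)))) -> (z and b)) and ((not (z or (not (b or (not g))))) -> (((not (b or (not g))) -> (not hit)) and (b -> (b or (not g))) and b)))) and ((not (z and (not b))) -> (z and (b -> (b or (not g))) and b))


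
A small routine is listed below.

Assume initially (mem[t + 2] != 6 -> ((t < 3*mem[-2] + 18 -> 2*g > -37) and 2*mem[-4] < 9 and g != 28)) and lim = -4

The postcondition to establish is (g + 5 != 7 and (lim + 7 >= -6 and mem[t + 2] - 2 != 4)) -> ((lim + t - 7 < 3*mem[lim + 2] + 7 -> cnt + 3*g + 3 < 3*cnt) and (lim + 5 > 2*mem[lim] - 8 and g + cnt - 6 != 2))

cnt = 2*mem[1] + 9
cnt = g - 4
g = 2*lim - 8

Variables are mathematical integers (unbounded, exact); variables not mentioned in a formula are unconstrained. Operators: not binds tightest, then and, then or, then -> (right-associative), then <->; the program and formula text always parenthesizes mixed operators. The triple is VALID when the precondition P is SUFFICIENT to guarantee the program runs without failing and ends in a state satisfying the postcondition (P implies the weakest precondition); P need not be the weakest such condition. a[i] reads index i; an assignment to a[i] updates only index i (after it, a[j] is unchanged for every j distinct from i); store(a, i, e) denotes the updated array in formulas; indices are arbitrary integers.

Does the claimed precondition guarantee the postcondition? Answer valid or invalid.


Working backward. After the program, the postcondition (g + 5 != 7 and (lim + 7 >= -6 and mem[t + 2] - 2 != 4)) -> ((lim + t - 7 < 3*mem[lim + 2] + 7 -> cnt + 3*g + 3 < 3*cnt) and (lim + 5 > 2*mem[lim] - 8 and g + cnt - 6 != 2)) must hold; in canonical form it is (g != 2 and lim >= -13 and mem[t + 2] != 6) -> ((lim + t < 3*mem[lim + 2] + 14 -> 3*g < 2*cnt - 3) and lim > 2*mem[lim] - 13 and cnt + g != 8).
Before g := 2*lim - 8: (2*lim != 10 and lim >= -13 and mem[t + 2] != 6) -> ((lim + t < 3*mem[lim + 2] + 14 -> 6*lim < 2*cnt + 21) and lim > 2*mem[lim] - 13 and cnt + 2*lim != 16)
Before cnt := g - 4: (2*lim != 10 and lim >= -13 and mem[t + 2] != 6) -> ((lim + t < 3*mem[lim + 2] + 14 -> 6*lim < 2*g + 13) and lim > 2*mem[lim] - 13 and g + 2*lim != 20)
Before cnt := 2*mem[1] + 9: (2*lim != 10 and lim >= -13 and mem[t + 2] != 6) -> ((lim + t < 3*mem[lim + 2] + 14 -> 6*lim < 2*g + 13) and lim > 2*mem[lim] - 13 and g + 2*lim != 20)
The weakest precondition is (2*lim != 10 and lim >= -13 and mem[t + 2] != 6) -> ((lim + t < 3*mem[lim + 2] + 14 -> 6*lim < 2*g + 13) and lim > 2*mem[lim] - 13 and g + 2*lim != 20).
Check whether (mem[t + 2] != 6 -> ((t < 3*mem[-2] + 18 -> 2*g > -37) and 2*mem[-4] < 9 and g != 28)) and lim = -4 implies it.
Every state satisfying the precondition satisfies the weakest precondition: the implication holds.
Answer: valid


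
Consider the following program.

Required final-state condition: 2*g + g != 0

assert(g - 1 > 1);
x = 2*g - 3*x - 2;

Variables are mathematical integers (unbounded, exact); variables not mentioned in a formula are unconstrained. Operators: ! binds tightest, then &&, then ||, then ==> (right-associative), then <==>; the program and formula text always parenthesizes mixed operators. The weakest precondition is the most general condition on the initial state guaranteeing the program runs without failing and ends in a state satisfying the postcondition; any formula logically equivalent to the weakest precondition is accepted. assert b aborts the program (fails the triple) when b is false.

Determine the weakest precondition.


Working backward. After the program, the postcondition 2*g + g != 0 must hold; in canonical form it is 3*g != 0.
Before x := 2*g - 3*x - 2: 3*g != 0
Before assert g - 1 > 1: g > 2 && 3*g != 0
Answer: WP = g > 2 && 3*g != 0


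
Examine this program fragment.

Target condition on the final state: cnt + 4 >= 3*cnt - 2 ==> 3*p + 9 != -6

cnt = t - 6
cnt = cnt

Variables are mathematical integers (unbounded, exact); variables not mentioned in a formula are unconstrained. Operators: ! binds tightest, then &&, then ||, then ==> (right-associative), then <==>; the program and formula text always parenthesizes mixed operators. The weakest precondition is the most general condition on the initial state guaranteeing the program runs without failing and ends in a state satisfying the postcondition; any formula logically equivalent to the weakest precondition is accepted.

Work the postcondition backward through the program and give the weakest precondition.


Working backward. After the program, the postcondition cnt + 4 >= 3*cnt - 2 ==> 3*p + 9 != -6 must hold; in canonical form it is 2*cnt <= 6 ==> 3*p != -15.
Before cnt := cnt: 2*cnt <= 6 ==> 3*p != -15
Before cnt := t - 6: 2*t <= 18 ==> 3*p != -15
Answer: WP = 2*t <= 18 ==> 3*p != -15


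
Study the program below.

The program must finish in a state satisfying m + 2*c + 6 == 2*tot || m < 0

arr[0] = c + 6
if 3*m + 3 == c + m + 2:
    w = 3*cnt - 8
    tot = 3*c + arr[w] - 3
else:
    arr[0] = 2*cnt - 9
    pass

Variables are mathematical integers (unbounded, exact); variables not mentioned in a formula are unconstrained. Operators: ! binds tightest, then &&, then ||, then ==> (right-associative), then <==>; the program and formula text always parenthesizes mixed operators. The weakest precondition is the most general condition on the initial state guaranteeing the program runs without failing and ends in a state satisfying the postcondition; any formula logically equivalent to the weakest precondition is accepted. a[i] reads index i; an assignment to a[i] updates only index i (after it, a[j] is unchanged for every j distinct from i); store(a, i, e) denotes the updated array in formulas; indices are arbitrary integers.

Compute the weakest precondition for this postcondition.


Working backward. After the program, the postcondition m + 2*c + 6 == 2*tot || m < 0 must hold; in canonical form it is 2*c + m == 2*tot - 6 || m < 0.
Then branch requires m == 2*arr[3*cnt - 8] + 4*c - 12 || m < 0; else branch requires 2*c + m == 2*tot - 6 || m < 0.
Before the if: (2*m == c - 1 ==> (m == 2*arr[3*cnt - 8] + 4*c - 12 || m < 0)) && ((!(2*m == c - 1)) ==> (2*c + m == 2*tot - 6 || m < 0))
Before arr[0] := c + 6: (2*m == c - 1 ==> (m == 2*store(arr, 0, c + 6)[3*cnt - 8] + 4*c - 12 || m < 0)) && ((!(2*m == c - 1)) ==> (2*c + m == 2*tot - 6 || m < 0))
Answer: WP = (2*m == c - 1 ==> (m == 2*store(arr, 0, c + 6)[3*cnt - 8] + 4*c - 12 || m < 0)) && ((!(2*m == c - 1)) ==> (2*c + m == 2*tot - 6 || m < 0))


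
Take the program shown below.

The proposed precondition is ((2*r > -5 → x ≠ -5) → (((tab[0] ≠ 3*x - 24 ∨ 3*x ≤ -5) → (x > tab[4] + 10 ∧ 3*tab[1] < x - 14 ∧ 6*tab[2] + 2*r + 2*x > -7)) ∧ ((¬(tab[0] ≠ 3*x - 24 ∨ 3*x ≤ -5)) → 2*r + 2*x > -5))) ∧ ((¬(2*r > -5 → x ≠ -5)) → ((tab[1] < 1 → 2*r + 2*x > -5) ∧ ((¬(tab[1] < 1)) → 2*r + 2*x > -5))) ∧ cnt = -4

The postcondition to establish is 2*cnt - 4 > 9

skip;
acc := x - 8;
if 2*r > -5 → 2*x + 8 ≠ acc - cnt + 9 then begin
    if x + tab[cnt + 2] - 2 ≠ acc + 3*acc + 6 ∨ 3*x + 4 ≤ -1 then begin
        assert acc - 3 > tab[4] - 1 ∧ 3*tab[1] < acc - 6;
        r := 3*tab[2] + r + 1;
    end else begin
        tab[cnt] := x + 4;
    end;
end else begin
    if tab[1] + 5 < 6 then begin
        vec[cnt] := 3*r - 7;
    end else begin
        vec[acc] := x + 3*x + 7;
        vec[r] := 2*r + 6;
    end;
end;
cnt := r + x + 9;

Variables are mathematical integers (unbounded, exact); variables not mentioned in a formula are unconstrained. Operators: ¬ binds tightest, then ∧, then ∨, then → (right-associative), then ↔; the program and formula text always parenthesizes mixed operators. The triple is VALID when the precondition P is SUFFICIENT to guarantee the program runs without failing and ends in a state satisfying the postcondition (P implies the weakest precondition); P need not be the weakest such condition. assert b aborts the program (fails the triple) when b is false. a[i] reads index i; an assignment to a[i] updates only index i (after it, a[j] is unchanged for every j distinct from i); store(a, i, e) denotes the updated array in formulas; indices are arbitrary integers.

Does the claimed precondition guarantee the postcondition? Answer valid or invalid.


Working backward. After the program, the postcondition 2*cnt - 4 > 9 must hold; in canonical form it is 2*cnt > 13.
Before cnt := r + x + 9: 2*r + 2*x > -5
Then branch requires ((tab[cnt + 2] + x ≠ 4*acc + 8 ∨ 3*x ≤ -5) → (acc > tab[4] + 2 ∧ 3*tab[1] < acc - 6 ∧ 6*tab[2] + 2*r + 2*x > -7)) ∧ ((¬(tab[cnt + 2] + x ≠ 4*acc + 8 ∨ 3*x ≤ -5)) → 2*r + 2*x > -5); else branch requires (tab[1] < 1 → 2*r + 2*x > -5) ∧ ((¬(tab[1] < 1)) → 2*r + 2*x > -5).
Before the if: ((2*r > -5 → cnt + 2*x ≠ acc + 1) → (((tab[cnt + 2] + x ≠ 4*acc + 8 ∨ 3*x ≤ -5) → (acc > tab[4] + 2 ∧ 3*tab[1] < acc - 6 ∧ 6*tab[2] + 2*r + 2*x > -7)) ∧ ((¬(tab[cnt + 2] + x ≠ 4*acc + 8 ∨ 3*x ≤ -5)) → 2*r + 2*x > -5))) ∧ ((¬(2*r > -5 → cnt + 2*x ≠ acc + 1)) → ((tab[1] < 1 → 2*r + 2*x > -5) ∧ ((¬(tab[1] < 1)) → 2*r + 2*x > -5)))
Before acc := x - 8: ((2*r > -5 → cnt + x ≠ -7) → (((tab[cnt + 2] ≠ 3*x - 24 ∨ 3*x ≤ -5) → (x > tab[4] + 10 ∧ 3*tab[1] < x - 14 ∧ 6*tab[2] + 2*r + 2*x > -7)) ∧ ((¬(tab[cnt + 2] ≠ 3*x - 24 ∨ 3*x ≤ -5)) → 2*r + 2*x > -5))) ∧ ((¬(2*r > -5 → cnt + x ≠ -7)) → ((tab[1] < 1 → 2*r + 2*x > -5) ∧ ((¬(tab[1] < 1)) → 2*r + 2*x > -5)))
Before skip: ((2*r > -5 → cnt + x ≠ -7) → (((tab[cnt + 2] ≠ 3*x - 24 ∨ 3*x ≤ -5) → (x > tab[4] + 10 ∧ 3*tab[1] < x - 14 ∧ 6*tab[2] + 2*r + 2*x > -7)) ∧ ((¬(tab[cnt + 2] ≠ 3*x - 24 ∨ 3*x ≤ -5)) → 2*r + 2*x > -5))) ∧ ((¬(2*r > -5 → cnt + x ≠ -7)) → ((tab[1] < 1 → 2*r + 2*x > -5) ∧ ((¬(tab[1] < 1)) → 2*r + 2*x > -5)))
The weakest precondition is ((2*r > -5 → cnt + x ≠ -7) → (((tab[cnt + 2] ≠ 3*x - 24 ∨ 3*x ≤ -5) → (x > tab[4] + 10 ∧ 3*tab[1] < x - 14 ∧ 6*tab[2] + 2*r + 2*x > -7)) ∧ ((¬(tab[cnt + 2] ≠ 3*x - 24 ∨ 3*x ≤ -5)) → 2*r + 2*x > -5))) ∧ ((¬(2*r > -5 → cnt + x ≠ -7)) → ((tab[1] < 1 → 2*r + 2*x > -5) ∧ ((¬(tab[1] < 1)) → 2*r + 2*x > -5))).
Check whether ((2*r > -5 → x ≠ -5) → (((tab[0] ≠ 3*x - 24 ∨ 3*x ≤ -5) → (x > tab[4] + 10 ∧ 3*tab[1] < x - 14 ∧ 6*tab[2] + 2*r + 2*x > -7)) ∧ ((¬(tab[0] ≠ 3*x - 24 ∨ 3*x ≤ -5)) → 2*r + 2*x > -5))) ∧ ((¬(2*r > -5 → x ≠ -5)) → ((tab[1] < 1 → 2*r + 2*x > -5) ∧ ((¬(tab[1] < 1)) → 2*r + 2*x > -5))) ∧ cnt = -4 implies it.
Countermodel: at the initial state cnt = -4, r = 0, tab = {[-2] = -6, [0] = -6, [1] = -6, [2] = 7040, [4] = -14, elsewhere -6}, x = -3, the precondition holds but the weakest precondition fails.
Answer: invalid


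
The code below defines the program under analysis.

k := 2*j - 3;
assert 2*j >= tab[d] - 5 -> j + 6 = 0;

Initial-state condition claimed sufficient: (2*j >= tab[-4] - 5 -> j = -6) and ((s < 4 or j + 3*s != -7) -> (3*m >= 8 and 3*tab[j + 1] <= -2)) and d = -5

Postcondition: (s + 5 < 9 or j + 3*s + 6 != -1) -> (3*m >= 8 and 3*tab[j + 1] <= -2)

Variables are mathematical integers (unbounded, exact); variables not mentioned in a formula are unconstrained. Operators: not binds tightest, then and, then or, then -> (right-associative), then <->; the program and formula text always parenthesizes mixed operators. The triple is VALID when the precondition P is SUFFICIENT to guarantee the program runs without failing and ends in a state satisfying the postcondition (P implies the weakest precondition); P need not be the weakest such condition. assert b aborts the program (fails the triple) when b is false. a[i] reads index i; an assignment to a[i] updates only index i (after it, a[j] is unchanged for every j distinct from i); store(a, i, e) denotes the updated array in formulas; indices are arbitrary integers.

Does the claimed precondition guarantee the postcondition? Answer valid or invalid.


Working backward. After the program, the postcondition (s + 5 < 9 or j + 3*s + 6 != -1) -> (3*m >= 8 and 3*tab[j + 1] <= -2) must hold; in canonical form it is (s < 4 or j + 3*s != -7) -> (3*m >= 8 and 3*tab[j + 1] <= -2).
Before assert 2*j >= tab[d] - 5 -> j + 6 = 0: (2*j >= tab[d] - 5 -> j = -6) and ((s < 4 or j + 3*s != -7) -> (3*m >= 8 and 3*tab[j + 1] <= -2))
Before k := 2*j - 3: (2*j >= tab[d] - 5 -> j = -6) and ((s < 4 or j + 3*s != -7) -> (3*m >= 8 and 3*tab[j + 1] <= -2))
The weakest precondition is (2*j >= tab[d] - 5 -> j = -6) and ((s < 4 or j + 3*s != -7) -> (3*m >= 8 and 3*tab[j + 1] <= -2)).
Check whether (2*j >= tab[-4] - 5 -> j = -6) and ((s < 4 or j + 3*s != -7) -> (3*m >= 8 and 3*tab[j + 1] <= -2)) and d = -5 implies it.
Countermodel: at the initial state d = -5, j = -19, m = 2, s = 4, tab = {[-18] = -32, [-5] = -33, [-4] = -32, elsewhere -32}, the precondition holds but the weakest precondition fails.
Answer: invalid


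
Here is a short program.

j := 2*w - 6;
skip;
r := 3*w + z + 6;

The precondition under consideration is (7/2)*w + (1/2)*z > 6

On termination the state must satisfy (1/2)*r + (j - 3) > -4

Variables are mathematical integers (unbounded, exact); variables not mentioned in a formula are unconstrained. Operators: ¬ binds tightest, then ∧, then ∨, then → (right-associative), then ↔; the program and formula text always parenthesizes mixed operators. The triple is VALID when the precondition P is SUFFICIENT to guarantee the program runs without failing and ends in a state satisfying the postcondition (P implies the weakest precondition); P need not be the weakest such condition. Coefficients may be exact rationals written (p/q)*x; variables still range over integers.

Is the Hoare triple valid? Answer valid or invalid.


Working backward. After the program, the postcondition (1/2)*r + (j - 3) > -4 must hold; in canonical form it is j + (1/2)*r > -1.
Before r := 3*w + z + 6: j + (3/2)*w + (1/2)*z > -4
Before skip: j + (3/2)*w + (1/2)*z > -4
Before j := 2*w - 6: (7/2)*w + (1/2)*z > 2
The weakest precondition is (7/2)*w + (1/2)*z > 2.
Check whether (7/2)*w + (1/2)*z > 6 implies it.
Every state satisfying the precondition satisfies the weakest precondition: the implication holds.
Answer: valid


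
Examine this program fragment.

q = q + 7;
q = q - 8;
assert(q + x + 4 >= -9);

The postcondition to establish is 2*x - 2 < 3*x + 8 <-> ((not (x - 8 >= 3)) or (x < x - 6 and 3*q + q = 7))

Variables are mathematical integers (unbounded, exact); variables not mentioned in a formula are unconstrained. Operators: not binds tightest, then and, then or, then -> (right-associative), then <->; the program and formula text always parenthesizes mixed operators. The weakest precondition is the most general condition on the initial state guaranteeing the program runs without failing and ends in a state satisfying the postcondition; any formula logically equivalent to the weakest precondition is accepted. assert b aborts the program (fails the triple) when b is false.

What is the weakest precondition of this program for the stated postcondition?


Working backward. After the program, the postcondition 2*x - 2 < 3*x + 8 <-> ((not (x - 8 >= 3)) or (x < x - 6 and 3*q + q = 7)) must hold; in canonical form it is x > -10 <-> (not (x >= 11)).
Before assert q + x + 4 >= -9: q + x >= -13 and (x > -10 <-> (not (x >= 11)))
Before q := q - 8: q + x >= -5 and (x > -10 <-> (not (x >= 11)))
Before q := q + 7: q + x >= -12 and (x > -10 <-> (not (x >= 11)))
Answer: WP = q + x >= -12 and (x > -10 <-> (not (x >= 11)))


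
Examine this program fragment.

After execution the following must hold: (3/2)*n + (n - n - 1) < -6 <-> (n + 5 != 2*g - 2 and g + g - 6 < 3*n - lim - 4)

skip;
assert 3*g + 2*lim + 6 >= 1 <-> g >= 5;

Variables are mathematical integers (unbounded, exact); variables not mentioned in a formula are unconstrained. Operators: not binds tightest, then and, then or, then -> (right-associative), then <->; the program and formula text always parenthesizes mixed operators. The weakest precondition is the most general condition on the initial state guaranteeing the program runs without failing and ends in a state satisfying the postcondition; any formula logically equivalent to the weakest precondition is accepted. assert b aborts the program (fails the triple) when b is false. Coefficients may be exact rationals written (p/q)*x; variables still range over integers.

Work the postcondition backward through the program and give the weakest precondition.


Working backward. After the program, the postcondition (3/2)*n + (n - n - 1) < -6 <-> (n + 5 != 2*g - 2 and g + g - 6 < 3*n - lim - 4) must hold; in canonical form it is (3/2)*n < -5 <-> (n != 2*g - 7 and 2*g + lim < 3*n + 2).
Before assert 3*g + 2*lim + 6 >= 1 <-> g >= 5: (3*g + 2*lim >= -5 <-> g >= 5) and ((3/2)*n < -5 <-> (n != 2*g - 7 and 2*g + lim < 3*n + 2))
Before skip: (3*g + 2*lim >= -5 <-> g >= 5) and ((3/2)*n < -5 <-> (n != 2*g - 7 and 2*g + lim < 3*n + 2))
Answer: WP = (3*g + 2*lim >= -5 <-> g >= 5) and ((3/2)*n < -5 <-> (n != 2*g - 7 and 2*g + lim < 3*n + 2))


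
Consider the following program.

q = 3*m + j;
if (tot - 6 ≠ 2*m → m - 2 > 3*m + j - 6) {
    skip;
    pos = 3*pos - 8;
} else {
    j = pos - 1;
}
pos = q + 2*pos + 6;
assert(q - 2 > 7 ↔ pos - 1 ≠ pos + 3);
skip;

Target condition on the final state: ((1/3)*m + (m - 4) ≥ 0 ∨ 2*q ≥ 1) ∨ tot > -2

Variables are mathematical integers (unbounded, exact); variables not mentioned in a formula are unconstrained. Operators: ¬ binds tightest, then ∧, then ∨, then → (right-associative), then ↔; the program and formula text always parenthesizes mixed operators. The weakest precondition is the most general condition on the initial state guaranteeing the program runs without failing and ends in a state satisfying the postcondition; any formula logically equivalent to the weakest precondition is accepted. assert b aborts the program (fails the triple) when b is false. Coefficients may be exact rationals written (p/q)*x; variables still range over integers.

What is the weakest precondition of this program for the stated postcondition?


Working backward. After the program, the postcondition ((1/3)*m + (m - 4) ≥ 0 ∨ 2*q ≥ 1) ∨ tot > -2 must hold; in canonical form it is (4/3)*m ≥ 4 ∨ 2*q ≥ 1 ∨ tot > -2.
Before skip: (4/3)*m ≥ 4 ∨ 2*q ≥ 1 ∨ tot > -2
Before assert q - 2 > 7 ↔ pos - 1 ≠ pos + 3: q > 9 ∧ ((4/3)*m ≥ 4 ∨ 2*q ≥ 1 ∨ tot > -2)
Before pos := q + 2*pos + 6: q > 9 ∧ ((4/3)*m ≥ 4 ∨ 2*q ≥ 1 ∨ tot > -2)
Then branch requires q > 9 ∧ ((4/3)*m ≥ 4 ∨ 2*q ≥ 1 ∨ tot > -2); else branch requires q > 9 ∧ ((4/3)*m ≥ 4 ∨ 2*q ≥ 1 ∨ tot > -2).
Before the if: ((tot ≠ 2*m + 6 → j + 2*m < 4) → (q > 9 ∧ ((4/3)*m ≥ 4 ∨ 2*q ≥ 1 ∨ tot > -2))) ∧ ((¬(tot ≠ 2*m + 6 → j + 2*m < 4)) → (q > 9 ∧ ((4/3)*m ≥ 4 ∨ 2*q ≥ 1 ∨ tot > -2)))
Before q := 3*m + j: ((tot ≠ 2*m + 6 → j + 2*m < 4) → (j + 3*m > 9 ∧ ((4/3)*m ≥ 4 ∨ 2*j + 6*m ≥ 1 ∨ tot > -2))) ∧ ((¬(tot ≠ 2*m + 6 → j + 2*m < 4)) → (j + 3*m > 9 ∧ ((4/3)*m ≥ 4 ∨ 2*j + 6*m ≥ 1 ∨ tot > -2)))
Answer: WP = ((tot ≠ 2*m + 6 → j + 2*m < 4) → (j + 3*m > 9 ∧ ((4/3)*m ≥ 4 ∨ 2*j + 6*m ≥ 1 ∨ tot > -2))) ∧ ((¬(tot ≠ 2*m + 6 → j + 2*m < 4)) → (j + 3*m > 9 ∧ ((4/3)*m ≥ 4 ∨ 2*j + 6*m ≥ 1 ∨ tot > -2)))


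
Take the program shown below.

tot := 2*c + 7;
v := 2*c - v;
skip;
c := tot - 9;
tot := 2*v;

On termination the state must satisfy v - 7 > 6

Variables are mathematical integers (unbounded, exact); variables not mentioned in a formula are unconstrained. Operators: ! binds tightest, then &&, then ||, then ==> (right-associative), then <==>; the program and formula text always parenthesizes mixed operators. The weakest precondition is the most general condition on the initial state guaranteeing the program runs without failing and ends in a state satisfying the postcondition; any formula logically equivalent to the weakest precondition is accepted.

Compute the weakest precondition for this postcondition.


Working backward. After the program, the postcondition v - 7 > 6 must hold; in canonical form it is v > 13.
Before tot := 2*v: v > 13
Before c := tot - 9: v > 13
Before skip: v > 13
Before v := 2*c - v: 2*c > v + 13
Before tot := 2*c + 7: 2*c > v + 13
Answer: WP = 2*c > v + 13


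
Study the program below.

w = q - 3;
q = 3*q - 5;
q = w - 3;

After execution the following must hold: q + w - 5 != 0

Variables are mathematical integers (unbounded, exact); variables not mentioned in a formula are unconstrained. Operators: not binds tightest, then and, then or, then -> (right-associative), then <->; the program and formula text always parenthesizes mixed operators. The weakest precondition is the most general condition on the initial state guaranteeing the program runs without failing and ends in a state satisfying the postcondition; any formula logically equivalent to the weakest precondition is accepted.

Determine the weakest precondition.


Working backward. After the program, the postcondition q + w - 5 != 0 must hold; in canonical form it is q + w != 5.
Before q := w - 3: 2*w != 8
Before q := 3*q - 5: 2*w != 8
Before w := q - 3: 2*q != 14
Answer: WP = 2*q != 14


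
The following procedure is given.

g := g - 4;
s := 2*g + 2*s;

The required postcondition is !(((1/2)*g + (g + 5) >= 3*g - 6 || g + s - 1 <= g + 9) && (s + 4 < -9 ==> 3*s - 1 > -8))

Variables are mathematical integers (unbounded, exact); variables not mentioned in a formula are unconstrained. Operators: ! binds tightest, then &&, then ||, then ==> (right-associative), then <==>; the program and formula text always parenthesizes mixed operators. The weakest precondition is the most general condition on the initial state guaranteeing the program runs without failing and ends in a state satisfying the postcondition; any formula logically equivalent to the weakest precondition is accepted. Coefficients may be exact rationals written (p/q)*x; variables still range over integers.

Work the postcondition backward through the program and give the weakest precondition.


Working backward. After the program, the postcondition !(((1/2)*g + (g + 5) >= 3*g - 6 || g + s - 1 <= g + 9) && (s + 4 < -9 ==> 3*s - 1 > -8)) must hold; in canonical form it is !(((3/2)*g <= 11 || s <= 10) && (s < -13 ==> 3*s > -7)).
Before s := 2*g + 2*s: !(((3/2)*g <= 11 || 2*g + 2*s <= 10) && (2*g + 2*s < -13 ==> 6*g + 6*s > -7))
Before g := g - 4: !(((3/2)*g <= 17 || 2*g + 2*s <= 18) && (2*g + 2*s < -5 ==> 6*g + 6*s > 17))
Answer: WP = !(((3/2)*g <= 17 || 2*g + 2*s <= 18) && (2*g + 2*s < -5 ==> 6*g + 6*s > 17))


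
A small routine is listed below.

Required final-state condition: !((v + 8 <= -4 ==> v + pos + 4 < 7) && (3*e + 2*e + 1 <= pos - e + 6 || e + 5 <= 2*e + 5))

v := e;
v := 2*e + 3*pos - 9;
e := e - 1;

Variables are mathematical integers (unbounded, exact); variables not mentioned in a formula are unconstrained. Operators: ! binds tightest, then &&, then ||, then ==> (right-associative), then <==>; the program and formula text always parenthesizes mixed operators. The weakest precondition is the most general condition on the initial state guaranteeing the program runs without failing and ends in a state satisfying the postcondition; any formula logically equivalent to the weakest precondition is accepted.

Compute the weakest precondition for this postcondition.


Working backward. After the program, the postcondition !((v + 8 <= -4 ==> v + pos + 4 < 7) && (3*e + 2*e + 1 <= pos - e + 6 || e + 5 <= 2*e + 5)) must hold; in canonical form it is !((v <= -12 ==> pos + v < 3) && (6*e <= pos + 5 || e >= 0)).
Before e := e - 1: !((v <= -12 ==> pos + v < 3) && (6*e <= pos + 11 || e >= 1))
Before v := 2*e + 3*pos - 9: !((2*e + 3*pos <= -3 ==> 2*e + 4*pos < 12) && (6*e <= pos + 11 || e >= 1))
Before v := e: !((2*e + 3*pos <= -3 ==> 2*e + 4*pos < 12) && (6*e <= pos + 11 || e >= 1))
Answer: WP = !((2*e + 3*pos <= -3 ==> 2*e + 4*pos < 12) && (6*e <= pos + 11 || e >= 1))


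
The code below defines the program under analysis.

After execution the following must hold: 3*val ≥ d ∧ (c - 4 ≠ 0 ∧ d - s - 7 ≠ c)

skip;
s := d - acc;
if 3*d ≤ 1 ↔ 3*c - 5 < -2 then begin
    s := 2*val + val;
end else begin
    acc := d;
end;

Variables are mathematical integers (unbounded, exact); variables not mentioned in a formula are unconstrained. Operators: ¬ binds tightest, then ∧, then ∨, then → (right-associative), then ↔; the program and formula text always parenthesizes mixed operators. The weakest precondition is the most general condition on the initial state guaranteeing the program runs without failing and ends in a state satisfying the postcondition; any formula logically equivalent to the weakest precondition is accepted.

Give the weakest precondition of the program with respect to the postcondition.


Working backward. After the program, the postcondition 3*val ≥ d ∧ (c - 4 ≠ 0 ∧ d - s - 7 ≠ c) must hold; in canonical form it is 3*val ≥ d ∧ c ≠ 4 ∧ d ≠ c + s + 7.
Then branch requires 3*val ≥ d ∧ c ≠ 4 ∧ d ≠ c + 3*val + 7; else branch requires 3*val ≥ d ∧ c ≠ 4 ∧ d ≠ c + s + 7.
Before the if: ((3*d ≤ 1 ↔ 3*c < 3) → (3*val ≥ d ∧ c ≠ 4 ∧ d ≠ c + 3*val + 7)) ∧ ((¬(3*d ≤ 1 ↔ 3*c < 3)) → (3*val ≥ d ∧ c ≠ 4 ∧ d ≠ c + s + 7))
Before s := d - acc: ((3*d ≤ 1 ↔ 3*c < 3) → (3*val ≥ d ∧ c ≠ 4 ∧ d ≠ c + 3*val + 7)) ∧ ((¬(3*d ≤ 1 ↔ 3*c < 3)) → (3*val ≥ d ∧ c ≠ 4 ∧ acc ≠ c + 7))
Before skip: ((3*d ≤ 1 ↔ 3*c < 3) → (3*val ≥ d ∧ c ≠ 4 ∧ d ≠ c + 3*val + 7)) ∧ ((¬(3*d ≤ 1 ↔ 3*c < 3)) → (3*val ≥ d ∧ c ≠ 4 ∧ acc ≠ c + 7))
Answer: WP = ((3*d ≤ 1 ↔ 3*c < 3) → (3*val ≥ d ∧ c ≠ 4 ∧ d ≠ c + 3*val + 7)) ∧ ((¬(3*d ≤ 1 ↔ 3*c < 3)) → (3*val ≥ d ∧ c ≠ 4 ∧ acc ≠ c + 7))
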